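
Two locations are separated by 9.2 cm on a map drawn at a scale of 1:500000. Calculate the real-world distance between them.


ground = 9.2 cm * 500000 / 100 = 46000.0 m = 46.0 km

46.0 km


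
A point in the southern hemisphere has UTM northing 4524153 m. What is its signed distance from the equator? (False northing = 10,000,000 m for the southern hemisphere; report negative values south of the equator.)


For southern: actual = 4524153 - 10000000 = -5475847 m

-5475847 m


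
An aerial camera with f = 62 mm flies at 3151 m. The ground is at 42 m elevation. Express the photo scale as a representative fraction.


scale = f / (H - h) = 62 mm / 3109 m = 62 / 3109000 = 1:50145

1:50145


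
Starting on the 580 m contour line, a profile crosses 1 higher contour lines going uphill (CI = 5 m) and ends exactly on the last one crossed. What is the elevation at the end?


elevation = 580 + 1 * 5 = 585 m

585 m


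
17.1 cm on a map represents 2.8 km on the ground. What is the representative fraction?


ground = 2.8 km = 280000 cm; RF denominator = ground / map = 280000 / 17.1 ≈ 16374; RF = 1:16374

1:16374


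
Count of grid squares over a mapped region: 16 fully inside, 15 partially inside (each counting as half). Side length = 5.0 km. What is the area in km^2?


effective squares = 16 + 15 * 0.5 = 23.5
area = 23.5 * 25.0 = 587.5 km^2

587.5 km^2


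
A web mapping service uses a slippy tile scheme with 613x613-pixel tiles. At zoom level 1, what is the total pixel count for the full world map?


tiles per axis = 2^1 = 2
total tiles = 2^2 = 4
pixels per axis = 2 * 613 = 1226
total pixels = 1226^2 = 1503076

1503076 pixels


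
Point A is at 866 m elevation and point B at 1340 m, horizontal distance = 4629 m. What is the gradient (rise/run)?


gradient = (1340 - 866) / 4629 = 474 / 4629 = 0.1024

0.1024


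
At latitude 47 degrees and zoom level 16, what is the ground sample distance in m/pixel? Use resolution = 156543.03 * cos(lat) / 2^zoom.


res = 156543.03 * cos(47) / 2^16 = 156543.03 * 0.68199836 / 65536 = 1.63 m/pixel

1.63 m/pixel


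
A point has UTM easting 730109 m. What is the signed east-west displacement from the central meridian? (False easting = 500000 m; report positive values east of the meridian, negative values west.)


displacement = 730109 - 500000 = 230109 m

230109 m


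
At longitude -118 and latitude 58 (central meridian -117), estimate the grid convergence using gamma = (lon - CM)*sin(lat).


gamma = (-118 - -117) * sin(58) = -1 * 0.848048 = -0.848 degrees

-0.848 degrees


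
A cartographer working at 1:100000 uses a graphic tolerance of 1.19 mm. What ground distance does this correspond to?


ground = 1.19 mm * 100000 / 1000 = 119.0 m

119.0 m


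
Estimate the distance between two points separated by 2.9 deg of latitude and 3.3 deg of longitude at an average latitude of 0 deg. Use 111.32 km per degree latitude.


dlat_km = 2.9 * 111.32 = 322.828
dlon_km = 3.3 * 111.32 * cos(0) ≈ 367.356
dist = sqrt(322.828^2 + 367.356^2) ≈ 489.0 km

489.0 km


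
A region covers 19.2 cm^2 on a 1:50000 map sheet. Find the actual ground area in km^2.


ground_area = 19.2 * (50000/100)^2 = 4800000.0 m^2 = 4.8 km^2

4.8 km^2


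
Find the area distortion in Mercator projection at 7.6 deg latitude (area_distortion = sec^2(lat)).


area_distortion = 1/cos^2(7.6) = 1.018

1.018


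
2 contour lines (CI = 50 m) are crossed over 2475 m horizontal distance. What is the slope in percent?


elevation change = 2 * 50 = 100 m
slope = 100 / 2475 * 100 = 4.0%

4.0%


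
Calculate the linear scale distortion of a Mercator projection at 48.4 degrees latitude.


SF = 1 / cos(48.4) = 1 / 0.663926 = 1.506

1.506


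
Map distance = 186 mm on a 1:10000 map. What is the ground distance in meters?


ground = 186 mm * 10000 / 1000 = 1860.0 m

1860.0 m


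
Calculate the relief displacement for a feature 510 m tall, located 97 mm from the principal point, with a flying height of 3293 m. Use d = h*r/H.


d = h * r / H = 510 * 97 / 3293 = 15.02 mm

15.02 mm


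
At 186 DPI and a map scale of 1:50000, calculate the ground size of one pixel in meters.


pixel_cm = 2.54 / 186 ≈ 0.013656 cm
ground = pixel_cm * 50000 / 100 = 2.54 * 50000 / (186 * 100) = 127000 / 18600 ≈ 6.83 m

6.83 m


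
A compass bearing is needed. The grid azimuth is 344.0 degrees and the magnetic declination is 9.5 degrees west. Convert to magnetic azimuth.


magnetic azimuth = grid azimuth - declination (east +ve)
mag_az = 344.0 - -9.5 = 353.5 degrees

353.5 degrees


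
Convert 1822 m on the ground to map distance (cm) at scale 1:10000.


map_cm = 1822 * 100 / 10000 = 18.22 cm

18.22 cm


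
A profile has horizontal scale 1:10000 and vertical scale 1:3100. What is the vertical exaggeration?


VE = horizontal_scale / vertical_scale = 10000 / 3100 ≈ 3.2

3.2x


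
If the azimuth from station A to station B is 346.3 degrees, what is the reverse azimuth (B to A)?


back azimuth = (346.3 + 180) mod 360 = 166.3 degrees

166.3 degrees


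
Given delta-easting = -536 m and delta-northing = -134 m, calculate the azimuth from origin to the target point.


az = atan2(-536, -134) = -104.0 deg
adjusted to 0-360: 256.0 degrees

256.0 degrees


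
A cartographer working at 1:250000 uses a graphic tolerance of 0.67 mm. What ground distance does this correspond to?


ground = 0.67 mm * 250000 / 1000 = 167.5 m

167.5 m


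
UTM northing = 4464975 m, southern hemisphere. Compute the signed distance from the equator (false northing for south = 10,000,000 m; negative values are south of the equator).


For southern: actual = 4464975 - 10000000 = -5535025 m

-5535025 m


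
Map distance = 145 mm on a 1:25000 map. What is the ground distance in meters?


ground = 145 mm * 25000 / 1000 = 3625.0 m

3625.0 m


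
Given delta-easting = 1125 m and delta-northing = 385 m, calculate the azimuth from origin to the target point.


az = atan2(1125, 385) = 71.1 deg
adjusted to 0-360: 71.1 degrees

71.1 degrees


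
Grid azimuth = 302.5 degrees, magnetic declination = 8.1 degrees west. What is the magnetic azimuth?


magnetic azimuth = grid azimuth - declination (east +ve)
mag_az = 302.5 - -8.1 = 310.6 degrees

310.6 degrees


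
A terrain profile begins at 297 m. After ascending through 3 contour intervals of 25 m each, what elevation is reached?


elevation = 297 + 3 * 25 = 372 m

372 m


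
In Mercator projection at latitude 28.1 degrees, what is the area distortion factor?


area_distortion = 1/cos^2(28.1) = 1.285

1.285


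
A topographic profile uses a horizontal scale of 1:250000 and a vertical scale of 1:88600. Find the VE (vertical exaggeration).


VE = horizontal_scale / vertical_scale = 250000 / 88600 ≈ 2.8

2.8x


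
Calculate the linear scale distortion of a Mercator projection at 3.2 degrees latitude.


SF = 1 / cos(3.2) = 1 / 0.998441 = 1.002

1.002


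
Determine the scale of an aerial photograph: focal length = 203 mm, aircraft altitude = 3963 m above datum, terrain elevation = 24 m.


scale = f / (H - h) = 203 mm / 3939 m = 203 / 3939000 = 1:19404

1:19404


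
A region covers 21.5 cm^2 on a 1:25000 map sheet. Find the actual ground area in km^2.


ground_area = 21.5 * (25000/100)^2 = 1343750.0 m^2 = 1.34375 km^2 ≈ 1.344 km^2

1.344 km^2


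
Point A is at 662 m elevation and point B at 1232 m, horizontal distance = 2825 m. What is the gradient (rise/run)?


gradient = (1232 - 662) / 2825 = 570 / 2825 = 0.2018

0.2018


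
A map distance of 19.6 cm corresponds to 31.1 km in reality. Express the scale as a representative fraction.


ground = 31.1 km = 3110000 cm; RF denominator = ground / map = 3110000 / 19.6 ≈ 158673; RF = 1:158673

1:158673


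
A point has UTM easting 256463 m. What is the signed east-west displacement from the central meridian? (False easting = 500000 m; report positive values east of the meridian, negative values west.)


displacement = 256463 - 500000 = -243537 m

-243537 m


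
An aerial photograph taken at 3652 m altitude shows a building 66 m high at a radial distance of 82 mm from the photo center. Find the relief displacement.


d = h * r / H = 66 * 82 / 3652 = 1.48 mm

1.48 mm


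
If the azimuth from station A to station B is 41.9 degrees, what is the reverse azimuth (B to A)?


back azimuth = (41.9 + 180) mod 360 = 221.9 degrees

221.9 degrees


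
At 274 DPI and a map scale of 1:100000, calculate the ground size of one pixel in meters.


pixel_cm = 2.54 / 274 ≈ 0.00927 cm
ground = pixel_cm * 100000 / 100 = 2.54 * 100000 / (274 * 100) = 254000 / 27400 ≈ 9.27 m

9.27 m


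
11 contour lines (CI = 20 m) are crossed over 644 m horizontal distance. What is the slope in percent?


elevation change = 11 * 20 = 220 m
slope = 220 / 644 * 100 = 34.2%

34.2%


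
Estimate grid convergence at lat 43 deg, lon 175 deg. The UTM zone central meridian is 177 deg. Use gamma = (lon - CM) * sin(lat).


gamma = (175 - 177) * sin(43) = -2 * 0.681998 = -1.364 degrees

-1.364 degrees


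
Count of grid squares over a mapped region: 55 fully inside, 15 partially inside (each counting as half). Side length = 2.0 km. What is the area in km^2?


effective squares = 55 + 15 * 0.5 = 62.5
area = 62.5 * 4.0 = 250.0 km^2

250.0 km^2


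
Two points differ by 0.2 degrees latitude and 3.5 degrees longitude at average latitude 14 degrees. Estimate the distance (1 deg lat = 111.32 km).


dlat_km = 0.2 * 111.32 = 22.264
dlon_km = 3.5 * 111.32 * cos(14) ≈ 378.047
dist = sqrt(22.264^2 + 378.047^2) ≈ 378.7 km

378.7 km


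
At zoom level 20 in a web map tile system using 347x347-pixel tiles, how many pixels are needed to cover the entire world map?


tiles per axis = 2^20 = 1048576
total tiles = 1048576^2 = 1099511627776
pixels per axis = 1048576 * 347 = 363855872
total pixels = 363855872^2 = 132391095588880384

132391095588880384 pixels


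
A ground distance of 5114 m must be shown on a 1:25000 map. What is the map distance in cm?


map_cm = 5114 * 100 / 25000 = 20.456 cm ≈ 20.46 cm

20.46 cm


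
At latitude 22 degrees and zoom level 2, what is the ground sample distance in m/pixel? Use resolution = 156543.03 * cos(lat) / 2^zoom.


res = 156543.03 * cos(22) / 2^2 = 156543.03 * 0.92718385 / 4 = 36286.04 m/pixel

36286.04 m/pixel


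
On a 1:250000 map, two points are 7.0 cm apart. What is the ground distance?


ground = 7.0 cm * 250000 / 100 = 17500.0 m = 17.5 km

17.5 km


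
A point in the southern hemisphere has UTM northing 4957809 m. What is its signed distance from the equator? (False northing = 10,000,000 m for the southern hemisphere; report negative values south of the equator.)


For southern: actual = 4957809 - 10000000 = -5042191 m

-5042191 m


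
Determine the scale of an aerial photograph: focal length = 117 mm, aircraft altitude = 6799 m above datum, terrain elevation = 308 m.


scale = f / (H - h) = 117 mm / 6491 m = 117 / 6491000 = 1:55479

1:55479


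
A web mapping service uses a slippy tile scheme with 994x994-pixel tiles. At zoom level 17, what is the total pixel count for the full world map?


tiles per axis = 2^17 = 131072
total tiles = 131072^2 = 17179869184
pixels per axis = 131072 * 994 = 130285568
total pixels = 130285568^2 = 16974329229082624

16974329229082624 pixels


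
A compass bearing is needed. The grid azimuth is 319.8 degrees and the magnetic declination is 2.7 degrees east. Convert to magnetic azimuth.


magnetic azimuth = grid azimuth - declination (east +ve)
mag_az = 319.8 - 2.7 = 317.1 degrees

317.1 degrees


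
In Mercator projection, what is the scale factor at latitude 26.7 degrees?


SF = 1 / cos(26.7) = 1 / 0.893371 = 1.119

1.119


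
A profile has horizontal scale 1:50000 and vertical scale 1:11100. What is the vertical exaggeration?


VE = horizontal_scale / vertical_scale = 50000 / 11100 ≈ 4.5

4.5x


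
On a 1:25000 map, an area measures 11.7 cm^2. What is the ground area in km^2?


ground_area = 11.7 * (25000/100)^2 = 731250.0 m^2 = 0.73125 km^2 ≈ 0.731 km^2

0.731 km^2


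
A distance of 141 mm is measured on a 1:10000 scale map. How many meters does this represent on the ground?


ground = 141 mm * 10000 / 1000 = 1410.0 m

1410.0 m


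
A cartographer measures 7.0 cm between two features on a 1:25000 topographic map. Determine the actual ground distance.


ground = 7.0 cm * 25000 / 100 = 1750.0 m = 1.75 km

1.75 km


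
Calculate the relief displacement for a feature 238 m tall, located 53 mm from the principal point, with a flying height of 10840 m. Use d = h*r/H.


d = h * r / H = 238 * 53 / 10840 = 1.16 mm

1.16 mm


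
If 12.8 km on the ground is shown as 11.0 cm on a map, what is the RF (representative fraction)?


ground = 12.8 km = 1280000 cm; RF denominator = ground / map = 1280000 / 11.0 ≈ 116364; RF = 1:116364

1:116364


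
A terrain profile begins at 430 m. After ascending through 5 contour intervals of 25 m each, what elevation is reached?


elevation = 430 + 5 * 25 = 555 m

555 m


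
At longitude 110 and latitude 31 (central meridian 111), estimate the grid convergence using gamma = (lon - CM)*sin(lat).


gamma = (110 - 111) * sin(31) = -1 * 0.515038 = -0.515 degrees

-0.515 degrees


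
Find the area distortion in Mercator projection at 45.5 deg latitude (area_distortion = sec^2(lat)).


area_distortion = 1/cos^2(45.5) = 2.036

2.036


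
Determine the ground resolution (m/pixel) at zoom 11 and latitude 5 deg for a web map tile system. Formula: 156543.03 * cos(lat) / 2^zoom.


res = 156543.03 * cos(5) / 2^11 = 156543.03 * 0.9961947 / 2048 = 76.15 m/pixel

76.15 m/pixel


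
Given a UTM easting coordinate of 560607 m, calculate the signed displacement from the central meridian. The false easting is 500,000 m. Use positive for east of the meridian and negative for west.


displacement = 560607 - 500000 = 60607 m

60607 m


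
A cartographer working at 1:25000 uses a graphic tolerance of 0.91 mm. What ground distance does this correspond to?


ground = 0.91 mm * 25000 / 1000 = 22.75 m

22.75 m


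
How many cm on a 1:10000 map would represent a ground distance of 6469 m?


map_cm = 6469 * 100 / 10000 = 64.69 cm

64.69 cm


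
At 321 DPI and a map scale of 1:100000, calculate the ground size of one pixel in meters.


pixel_cm = 2.54 / 321 ≈ 0.007913 cm
ground = pixel_cm * 100000 / 100 = 2.54 * 100000 / (321 * 100) = 254000 / 32100 ≈ 7.91 m

7.91 m


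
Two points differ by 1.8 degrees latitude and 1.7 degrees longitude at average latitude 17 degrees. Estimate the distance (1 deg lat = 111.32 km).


dlat_km = 1.8 * 111.32 = 200.376
dlon_km = 1.7 * 111.32 * cos(17) ≈ 180.975
dist = sqrt(200.376^2 + 180.975^2) ≈ 270.0 km

270.0 km


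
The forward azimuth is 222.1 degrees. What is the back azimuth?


back azimuth = (222.1 + 180) mod 360 = 42.1 degrees

42.1 degrees


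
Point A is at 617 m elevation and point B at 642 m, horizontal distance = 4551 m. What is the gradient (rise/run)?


gradient = (642 - 617) / 4551 = 25 / 4551 = 0.0055

0.0055


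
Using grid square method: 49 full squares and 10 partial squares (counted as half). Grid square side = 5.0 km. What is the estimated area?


effective squares = 49 + 10 * 0.5 = 54.0
area = 54.0 * 25.0 = 1350.0 km^2

1350.0 km^2


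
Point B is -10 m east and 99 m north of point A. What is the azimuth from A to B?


az = atan2(-10, 99) = -5.8 deg
adjusted to 0-360: 354.2 degrees

354.2 degrees


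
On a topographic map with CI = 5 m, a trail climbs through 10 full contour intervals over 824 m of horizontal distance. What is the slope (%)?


elevation change = 10 * 5 = 50 m
slope = 50 / 824 * 100 = 6.1%

6.1%


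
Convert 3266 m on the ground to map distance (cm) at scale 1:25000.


map_cm = 3266 * 100 / 25000 = 13.064 cm ≈ 13.06 cm

13.06 cm


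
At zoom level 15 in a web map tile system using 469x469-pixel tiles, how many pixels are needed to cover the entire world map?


tiles per axis = 2^15 = 32768
total tiles = 32768^2 = 1073741824
pixels per axis = 32768 * 469 = 15368192
total pixels = 15368192^2 = 236181325348864

236181325348864 pixels


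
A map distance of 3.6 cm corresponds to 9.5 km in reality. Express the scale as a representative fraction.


ground = 9.5 km = 950000 cm; RF denominator = ground / map = 950000 / 3.6 ≈ 263889; RF = 1:263889

1:263889


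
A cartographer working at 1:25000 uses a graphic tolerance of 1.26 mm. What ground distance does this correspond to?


ground = 1.26 mm * 25000 / 1000 = 31.5 m

31.5 m


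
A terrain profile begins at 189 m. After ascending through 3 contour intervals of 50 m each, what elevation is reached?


elevation = 189 + 3 * 50 = 339 m

339 m


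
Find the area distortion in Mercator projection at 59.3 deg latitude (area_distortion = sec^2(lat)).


area_distortion = 1/cos^2(59.3) = 3.837

3.837


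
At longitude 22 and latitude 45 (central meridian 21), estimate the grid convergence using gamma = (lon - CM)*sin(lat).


gamma = (22 - 21) * sin(45) = 1 * 0.707107 = 0.707 degrees

0.707 degrees


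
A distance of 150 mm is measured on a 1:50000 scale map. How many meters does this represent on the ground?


ground = 150 mm * 50000 / 1000 = 7500.0 m

7500.0 m


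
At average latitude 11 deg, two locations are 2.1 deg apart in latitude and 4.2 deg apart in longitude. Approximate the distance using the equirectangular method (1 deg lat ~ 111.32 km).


dlat_km = 2.1 * 111.32 = 233.772
dlon_km = 4.2 * 111.32 * cos(11) ≈ 458.954
dist = sqrt(233.772^2 + 458.954^2) ≈ 515.1 km

515.1 km


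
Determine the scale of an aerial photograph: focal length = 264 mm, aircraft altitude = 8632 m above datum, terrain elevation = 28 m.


scale = f / (H - h) = 264 mm / 8604 m = 264 / 8604000 = 1:32591

1:32591


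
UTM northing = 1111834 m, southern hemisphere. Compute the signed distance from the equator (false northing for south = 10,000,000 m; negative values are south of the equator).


For southern: actual = 1111834 - 10000000 = -8888166 m

-8888166 m


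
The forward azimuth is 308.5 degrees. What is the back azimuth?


back azimuth = (308.5 + 180) mod 360 = 128.5 degrees

128.5 degrees


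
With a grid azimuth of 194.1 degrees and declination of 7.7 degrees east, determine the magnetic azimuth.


magnetic azimuth = grid azimuth - declination (east +ve)
mag_az = 194.1 - 7.7 = 186.4 degrees

186.4 degrees


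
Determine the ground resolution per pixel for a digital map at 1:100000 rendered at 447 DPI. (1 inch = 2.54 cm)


pixel_cm = 2.54 / 447 ≈ 0.005682 cm
ground = pixel_cm * 100000 / 100 = 2.54 * 100000 / (447 * 100) = 254000 / 44700 ≈ 5.68 m

5.68 m


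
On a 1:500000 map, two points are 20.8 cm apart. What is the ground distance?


ground = 20.8 cm * 500000 / 100 = 104000.0 m = 104.0 km

104.0 km


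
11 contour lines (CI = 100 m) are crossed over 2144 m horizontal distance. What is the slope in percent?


elevation change = 11 * 100 = 1100 m
slope = 1100 / 2144 * 100 = 51.3%

51.3%


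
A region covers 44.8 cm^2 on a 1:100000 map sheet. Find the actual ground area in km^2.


ground_area = 44.8 * (100000/100)^2 = 44800000.0 m^2 = 44.8 km^2

44.8 km^2


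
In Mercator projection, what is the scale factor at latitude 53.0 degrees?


SF = 1 / cos(53.0) = 1 / 0.601815 = 1.662

1.662


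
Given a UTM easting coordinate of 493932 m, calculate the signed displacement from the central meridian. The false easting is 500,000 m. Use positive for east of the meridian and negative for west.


displacement = 493932 - 500000 = -6068 m

-6068 m


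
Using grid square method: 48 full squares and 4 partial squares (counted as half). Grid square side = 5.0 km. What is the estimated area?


effective squares = 48 + 4 * 0.5 = 50.0
area = 50.0 * 25.0 = 1250.0 km^2

1250.0 km^2


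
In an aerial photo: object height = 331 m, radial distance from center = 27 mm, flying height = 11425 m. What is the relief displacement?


d = h * r / H = 331 * 27 / 11425 = 0.78 mm

0.78 mm


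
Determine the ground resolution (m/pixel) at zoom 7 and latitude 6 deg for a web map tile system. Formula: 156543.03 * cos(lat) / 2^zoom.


res = 156543.03 * cos(6) / 2^7 = 156543.03 * 0.9945219 / 128 = 1216.29 m/pixel

1216.29 m/pixel


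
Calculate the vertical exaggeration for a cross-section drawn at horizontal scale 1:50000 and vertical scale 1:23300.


VE = horizontal_scale / vertical_scale = 50000 / 23300 ≈ 2.1

2.1x


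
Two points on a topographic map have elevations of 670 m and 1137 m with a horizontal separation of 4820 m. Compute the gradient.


gradient = (1137 - 670) / 4820 = 467 / 4820 = 0.0969

0.0969


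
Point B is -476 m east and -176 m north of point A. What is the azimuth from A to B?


az = atan2(-476, -176) = -110.3 deg
adjusted to 0-360: 249.7 degrees

249.7 degrees


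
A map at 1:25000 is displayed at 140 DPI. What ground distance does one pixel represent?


pixel_cm = 2.54 / 140 ≈ 0.018143 cm
ground = pixel_cm * 25000 / 100 = 2.54 * 25000 / (140 * 100) = 63500 / 14000 ≈ 4.54 m

4.54 m


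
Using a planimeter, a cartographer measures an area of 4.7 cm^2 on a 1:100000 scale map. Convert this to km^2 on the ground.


ground_area = 4.7 * (100000/100)^2 = 4700000.0 m^2 = 4.7 km^2

4.7 km^2


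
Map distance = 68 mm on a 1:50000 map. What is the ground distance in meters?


ground = 68 mm * 50000 / 1000 = 3400.0 m

3400.0 m


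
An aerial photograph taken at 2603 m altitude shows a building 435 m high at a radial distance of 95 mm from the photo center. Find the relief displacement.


d = h * r / H = 435 * 95 / 2603 = 15.88 mm

15.88 mm


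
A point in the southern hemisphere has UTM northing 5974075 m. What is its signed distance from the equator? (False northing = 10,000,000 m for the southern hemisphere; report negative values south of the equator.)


For southern: actual = 5974075 - 10000000 = -4025925 m

-4025925 m


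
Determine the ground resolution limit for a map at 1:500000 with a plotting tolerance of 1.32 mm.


ground = 1.32 mm * 500000 / 1000 = 660.0 m

660.0 m


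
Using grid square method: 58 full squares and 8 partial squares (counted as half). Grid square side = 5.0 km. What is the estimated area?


effective squares = 58 + 8 * 0.5 = 62.0
area = 62.0 * 25.0 = 1550.0 km^2

1550.0 km^2


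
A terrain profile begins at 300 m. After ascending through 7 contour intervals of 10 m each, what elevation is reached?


elevation = 300 + 7 * 10 = 370 m

370 m


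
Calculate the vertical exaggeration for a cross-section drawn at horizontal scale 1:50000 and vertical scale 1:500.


VE = horizontal_scale / vertical_scale = 50000 / 500 = 100.0

100.0x


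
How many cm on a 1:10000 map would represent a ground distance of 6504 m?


map_cm = 6504 * 100 / 10000 = 65.04 cm

65.04 cm


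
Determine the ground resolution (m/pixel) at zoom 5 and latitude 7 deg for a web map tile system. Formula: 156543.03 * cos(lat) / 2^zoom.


res = 156543.03 * cos(7) / 2^5 = 156543.03 * 0.99254615 / 32 = 4855.51 m/pixel

4855.51 m/pixel


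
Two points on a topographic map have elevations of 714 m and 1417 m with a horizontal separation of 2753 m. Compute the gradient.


gradient = (1417 - 714) / 2753 = 703 / 2753 = 0.2554

0.2554


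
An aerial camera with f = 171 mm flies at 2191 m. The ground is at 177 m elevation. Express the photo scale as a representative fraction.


scale = f / (H - h) = 171 mm / 2014 m = 171 / 2014000 = 1:11778

1:11778


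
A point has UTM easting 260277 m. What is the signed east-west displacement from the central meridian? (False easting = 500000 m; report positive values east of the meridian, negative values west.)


displacement = 260277 - 500000 = -239723 m

-239723 m


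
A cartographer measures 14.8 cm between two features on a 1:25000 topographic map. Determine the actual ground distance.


ground = 14.8 cm * 25000 / 100 = 3700.0 m = 3.7 km

3.7 km


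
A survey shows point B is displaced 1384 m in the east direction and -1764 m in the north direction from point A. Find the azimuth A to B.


az = atan2(1384, -1764) = 141.9 deg
adjusted to 0-360: 141.9 degrees

141.9 degrees


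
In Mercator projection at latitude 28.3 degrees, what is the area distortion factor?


area_distortion = 1/cos^2(28.3) = 1.29

1.29


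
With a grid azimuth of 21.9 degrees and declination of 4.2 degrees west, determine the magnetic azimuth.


magnetic azimuth = grid azimuth - declination (east +ve)
mag_az = 21.9 - -4.2 = 26.1 degrees

26.1 degrees


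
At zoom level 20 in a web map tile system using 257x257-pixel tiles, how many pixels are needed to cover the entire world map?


tiles per axis = 2^20 = 1048576
total tiles = 1048576^2 = 1099511627776
pixels per axis = 1048576 * 257 = 269484032
total pixels = 269484032^2 = 72621643502977024

72621643502977024 pixels


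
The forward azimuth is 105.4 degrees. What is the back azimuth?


back azimuth = (105.4 + 180) mod 360 = 285.4 degrees

285.4 degrees


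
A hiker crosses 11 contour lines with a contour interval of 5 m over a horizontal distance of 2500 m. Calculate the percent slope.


elevation change = 11 * 5 = 55 m
slope = 55 / 2500 * 100 = 2.2%

2.2%


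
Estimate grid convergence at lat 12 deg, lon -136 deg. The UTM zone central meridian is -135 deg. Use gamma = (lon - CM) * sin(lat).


gamma = (-136 - -135) * sin(12) = -1 * 0.207912 = -0.208 degrees

-0.208 degrees


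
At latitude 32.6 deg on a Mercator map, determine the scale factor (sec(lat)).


SF = 1 / cos(32.6) = 1 / 0.842452 = 1.187

1.187


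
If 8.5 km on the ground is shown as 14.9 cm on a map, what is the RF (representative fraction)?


ground = 8.5 km = 850000 cm; RF denominator = ground / map = 850000 / 14.9 ≈ 57047; RF = 1:57047

1:57047


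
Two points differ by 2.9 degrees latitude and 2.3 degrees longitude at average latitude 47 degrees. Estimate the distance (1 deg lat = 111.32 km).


dlat_km = 2.9 * 111.32 = 322.828
dlon_km = 2.3 * 111.32 * cos(47) ≈ 174.616
dist = sqrt(322.828^2 + 174.616^2) ≈ 367.0 km

367.0 km


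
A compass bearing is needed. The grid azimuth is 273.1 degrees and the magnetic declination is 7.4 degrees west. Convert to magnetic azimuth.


magnetic azimuth = grid azimuth - declination (east +ve)
mag_az = 273.1 - -7.4 = 280.5 degrees

280.5 degrees


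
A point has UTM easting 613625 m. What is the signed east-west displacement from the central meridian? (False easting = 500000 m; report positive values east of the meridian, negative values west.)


displacement = 613625 - 500000 = 113625 m

113625 m


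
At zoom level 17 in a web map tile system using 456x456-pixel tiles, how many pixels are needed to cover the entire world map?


tiles per axis = 2^17 = 131072
total tiles = 131072^2 = 17179869184
pixels per axis = 131072 * 456 = 59768832
total pixels = 59768832^2 = 3572313278644224

3572313278644224 pixels


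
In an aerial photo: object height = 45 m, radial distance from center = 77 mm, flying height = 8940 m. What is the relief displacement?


d = h * r / H = 45 * 77 / 8940 = 0.39 mm

0.39 mm


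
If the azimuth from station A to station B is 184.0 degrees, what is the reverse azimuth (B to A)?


back azimuth = (184.0 + 180) mod 360 = 4.0 degrees

4.0 degrees


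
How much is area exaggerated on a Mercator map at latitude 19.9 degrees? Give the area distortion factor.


area_distortion = 1/cos^2(19.9) = 1.131

1.131


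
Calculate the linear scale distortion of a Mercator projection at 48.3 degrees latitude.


SF = 1 / cos(48.3) = 1 / 0.66523 = 1.503

1.503


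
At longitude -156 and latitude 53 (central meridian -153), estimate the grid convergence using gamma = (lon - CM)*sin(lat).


gamma = (-156 - -153) * sin(53) = -3 * 0.798636 = -2.396 degrees

-2.396 degrees


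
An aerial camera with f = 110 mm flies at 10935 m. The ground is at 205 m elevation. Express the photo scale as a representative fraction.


scale = f / (H - h) = 110 mm / 10730 m = 110 / 10730000 = 1:97545

1:97545


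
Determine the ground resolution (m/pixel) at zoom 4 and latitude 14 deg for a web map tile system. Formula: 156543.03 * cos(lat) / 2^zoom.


res = 156543.03 * cos(14) / 2^4 = 156543.03 * 0.97029573 / 16 = 9493.31 m/pixel

9493.31 m/pixel


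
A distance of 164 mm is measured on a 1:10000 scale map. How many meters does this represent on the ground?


ground = 164 mm * 10000 / 1000 = 1640.0 m

1640.0 m


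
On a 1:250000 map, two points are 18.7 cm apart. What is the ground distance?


ground = 18.7 cm * 250000 / 100 = 46750.0 m = 46.75 km

46.75 km


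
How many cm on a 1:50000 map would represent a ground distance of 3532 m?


map_cm = 3532 * 100 / 50000 = 7.064 cm ≈ 7.06 cm

7.06 cm


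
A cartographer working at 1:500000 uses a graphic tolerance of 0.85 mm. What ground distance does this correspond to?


ground = 0.85 mm * 500000 / 1000 = 425.0 m

425.0 m


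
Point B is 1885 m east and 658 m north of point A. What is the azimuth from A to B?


az = atan2(1885, 658) = 70.8 deg
adjusted to 0-360: 70.8 degrees

70.8 degrees


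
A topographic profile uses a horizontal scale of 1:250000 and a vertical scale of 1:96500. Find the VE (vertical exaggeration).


VE = horizontal_scale / vertical_scale = 250000 / 96500 ≈ 2.6

2.6x


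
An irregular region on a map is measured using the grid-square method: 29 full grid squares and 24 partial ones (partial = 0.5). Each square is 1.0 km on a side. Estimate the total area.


effective squares = 29 + 24 * 0.5 = 41.0
area = 41.0 * 1.0 = 41.0 km^2

41.0 km^2


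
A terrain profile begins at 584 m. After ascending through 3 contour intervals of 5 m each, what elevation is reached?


elevation = 584 + 3 * 5 = 599 m

599 m


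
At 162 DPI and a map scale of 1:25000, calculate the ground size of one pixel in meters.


pixel_cm = 2.54 / 162 ≈ 0.015679 cm
ground = pixel_cm * 25000 / 100 = 2.54 * 25000 / (162 * 100) = 63500 / 16200 ≈ 3.92 m

3.92 m


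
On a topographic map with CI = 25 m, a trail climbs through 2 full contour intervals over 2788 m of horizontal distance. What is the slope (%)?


elevation change = 2 * 25 = 50 m
slope = 50 / 2788 * 100 = 1.8%

1.8%


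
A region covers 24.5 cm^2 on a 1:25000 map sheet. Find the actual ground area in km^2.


ground_area = 24.5 * (25000/100)^2 = 1531250.0 m^2 = 1.53125 km^2 ≈ 1.531 km^2

1.531 km^2


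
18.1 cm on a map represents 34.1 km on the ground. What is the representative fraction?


ground = 34.1 km = 3410000 cm; RF denominator = ground / map = 3410000 / 18.1 ≈ 188398; RF = 1:188398

1:188398


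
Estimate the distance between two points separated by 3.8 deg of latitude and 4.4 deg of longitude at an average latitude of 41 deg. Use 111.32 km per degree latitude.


dlat_km = 3.8 * 111.32 = 423.016
dlon_km = 4.4 * 111.32 * cos(41) ≈ 369.663
dist = sqrt(423.016^2 + 369.663^2) ≈ 561.8 km

561.8 km


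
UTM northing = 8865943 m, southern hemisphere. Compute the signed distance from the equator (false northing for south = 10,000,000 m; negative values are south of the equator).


For southern: actual = 8865943 - 10000000 = -1134057 m

-1134057 m


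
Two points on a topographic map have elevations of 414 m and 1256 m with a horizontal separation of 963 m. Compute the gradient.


gradient = (1256 - 414) / 963 = 842 / 963 = 0.8744

0.8744


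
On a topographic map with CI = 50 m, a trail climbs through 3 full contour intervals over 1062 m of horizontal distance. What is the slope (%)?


elevation change = 3 * 50 = 150 m
slope = 150 / 1062 * 100 = 14.1%

14.1%


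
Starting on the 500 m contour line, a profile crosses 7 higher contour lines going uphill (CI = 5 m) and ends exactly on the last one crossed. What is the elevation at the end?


elevation = 500 + 7 * 5 = 535 m

535 m


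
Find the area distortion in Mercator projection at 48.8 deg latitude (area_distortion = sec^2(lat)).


area_distortion = 1/cos^2(48.8) = 2.305

2.305


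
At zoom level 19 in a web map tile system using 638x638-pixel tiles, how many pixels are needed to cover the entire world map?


tiles per axis = 2^19 = 524288
total tiles = 524288^2 = 274877906944
pixels per axis = 524288 * 638 = 334495744
total pixels = 334495744^2 = 111887402754113536

111887402754113536 pixels


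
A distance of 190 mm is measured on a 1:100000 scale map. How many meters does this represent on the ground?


ground = 190 mm * 100000 / 1000 = 19000.0 m

19000.0 m


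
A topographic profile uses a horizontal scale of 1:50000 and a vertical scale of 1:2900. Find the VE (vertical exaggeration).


VE = horizontal_scale / vertical_scale = 50000 / 2900 ≈ 17.2

17.2x


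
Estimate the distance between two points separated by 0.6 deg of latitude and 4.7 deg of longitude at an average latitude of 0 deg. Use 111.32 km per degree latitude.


dlat_km = 0.6 * 111.32 = 66.792
dlon_km = 4.7 * 111.32 * cos(0) ≈ 523.204
dist = sqrt(66.792^2 + 523.204^2) ≈ 527.5 km

527.5 km


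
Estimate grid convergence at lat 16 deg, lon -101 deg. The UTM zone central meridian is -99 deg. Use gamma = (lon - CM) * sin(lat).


gamma = (-101 - -99) * sin(16) = -2 * 0.275637 = -0.551 degrees

-0.551 degrees


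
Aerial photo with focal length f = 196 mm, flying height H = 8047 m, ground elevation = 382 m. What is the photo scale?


scale = f / (H - h) = 196 mm / 7665 m = 196 / 7665000 = 1:39107

1:39107


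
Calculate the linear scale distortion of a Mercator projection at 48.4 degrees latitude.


SF = 1 / cos(48.4) = 1 / 0.663926 = 1.506

1.506


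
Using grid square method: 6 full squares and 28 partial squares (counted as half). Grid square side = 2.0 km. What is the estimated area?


effective squares = 6 + 28 * 0.5 = 20.0
area = 20.0 * 4.0 = 80.0 km^2

80.0 km^2


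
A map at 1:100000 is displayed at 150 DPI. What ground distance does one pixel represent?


pixel_cm = 2.54 / 150 ≈ 0.016933 cm
ground = pixel_cm * 100000 / 100 = 2.54 * 100000 / (150 * 100) = 254000 / 15000 ≈ 16.93 m

16.93 m


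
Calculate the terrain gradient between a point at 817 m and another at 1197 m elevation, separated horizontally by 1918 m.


gradient = (1197 - 817) / 1918 = 380 / 1918 = 0.1981

0.1981


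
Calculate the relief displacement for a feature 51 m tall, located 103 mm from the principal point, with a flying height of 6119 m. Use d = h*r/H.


d = h * r / H = 51 * 103 / 6119 = 0.86 mm

0.86 mm


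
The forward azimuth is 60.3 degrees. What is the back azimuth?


back azimuth = (60.3 + 180) mod 360 = 240.3 degrees

240.3 degrees


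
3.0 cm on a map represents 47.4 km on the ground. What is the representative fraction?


ground = 47.4 km = 4740000 cm; RF denominator = ground / map = 4740000 / 3.0 = 1580000; RF = 1:1580000

1:1580000


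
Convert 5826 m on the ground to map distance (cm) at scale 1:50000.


map_cm = 5826 * 100 / 50000 = 11.652 cm ≈ 11.65 cm

11.65 cm


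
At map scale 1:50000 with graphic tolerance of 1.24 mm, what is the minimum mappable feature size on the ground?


ground = 1.24 mm * 50000 / 1000 = 62.0 m

62.0 m


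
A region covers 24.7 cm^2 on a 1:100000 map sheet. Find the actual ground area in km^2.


ground_area = 24.7 * (100000/100)^2 = 24700000.0 m^2 = 24.7 km^2

24.7 km^2


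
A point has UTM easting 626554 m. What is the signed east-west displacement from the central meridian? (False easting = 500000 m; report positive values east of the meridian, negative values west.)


displacement = 626554 - 500000 = 126554 m

126554 m


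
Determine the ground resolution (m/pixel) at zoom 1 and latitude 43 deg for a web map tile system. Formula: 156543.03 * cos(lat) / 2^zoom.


res = 156543.03 * cos(43) / 2^1 = 156543.03 * 0.7313537 / 2 = 57244.16 m/pixel

57244.16 m/pixel


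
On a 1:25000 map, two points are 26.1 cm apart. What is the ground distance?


ground = 26.1 cm * 25000 / 100 = 6525.0 m = 6.525 km

6.525 km


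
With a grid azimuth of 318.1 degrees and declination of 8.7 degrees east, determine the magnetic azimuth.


magnetic azimuth = grid azimuth - declination (east +ve)
mag_az = 318.1 - 8.7 = 309.4 degrees

309.4 degrees


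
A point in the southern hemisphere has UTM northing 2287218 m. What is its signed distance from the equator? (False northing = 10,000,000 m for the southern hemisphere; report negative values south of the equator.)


For southern: actual = 2287218 - 10000000 = -7712782 m

-7712782 m


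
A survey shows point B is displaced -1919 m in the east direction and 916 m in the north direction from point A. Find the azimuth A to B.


az = atan2(-1919, 916) = -64.5 deg
adjusted to 0-360: 295.5 degrees

295.5 degrees


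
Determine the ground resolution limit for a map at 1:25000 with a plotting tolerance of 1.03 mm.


ground = 1.03 mm * 25000 / 1000 = 25.75 m

25.75 m


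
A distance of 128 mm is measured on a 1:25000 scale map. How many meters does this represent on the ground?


ground = 128 mm * 25000 / 1000 = 3200.0 m

3200.0 m


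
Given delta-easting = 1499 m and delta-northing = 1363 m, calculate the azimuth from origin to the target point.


az = atan2(1499, 1363) = 47.7 deg
adjusted to 0-360: 47.7 degrees

47.7 degrees


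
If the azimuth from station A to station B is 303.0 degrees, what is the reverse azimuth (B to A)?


back azimuth = (303.0 + 180) mod 360 = 123.0 degrees

123.0 degrees


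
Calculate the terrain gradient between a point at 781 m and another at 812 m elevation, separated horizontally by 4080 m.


gradient = (812 - 781) / 4080 = 31 / 4080 = 0.0076

0.0076


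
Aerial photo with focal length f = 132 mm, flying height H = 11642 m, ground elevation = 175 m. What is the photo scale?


scale = f / (H - h) = 132 mm / 11467 m = 132 / 11467000 = 1:86871

1:86871


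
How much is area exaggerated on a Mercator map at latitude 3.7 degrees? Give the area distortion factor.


area_distortion = 1/cos^2(3.7) = 1.004

1.004


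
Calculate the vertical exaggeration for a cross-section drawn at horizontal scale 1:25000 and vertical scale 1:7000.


VE = horizontal_scale / vertical_scale = 25000 / 7000 ≈ 3.6

3.6x


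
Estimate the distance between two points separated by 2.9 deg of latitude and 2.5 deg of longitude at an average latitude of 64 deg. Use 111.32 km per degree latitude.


dlat_km = 2.9 * 111.32 = 322.828
dlon_km = 2.5 * 111.32 * cos(64) ≈ 121.999
dist = sqrt(322.828^2 + 121.999^2) ≈ 345.1 km

345.1 km


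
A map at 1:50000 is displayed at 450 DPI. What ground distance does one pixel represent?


pixel_cm = 2.54 / 450 ≈ 0.005644 cm
ground = pixel_cm * 50000 / 100 = 2.54 * 50000 / (450 * 100) = 127000 / 45000 ≈ 2.82 m

2.82 m


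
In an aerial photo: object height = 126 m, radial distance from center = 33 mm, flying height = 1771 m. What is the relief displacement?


d = h * r / H = 126 * 33 / 1771 = 2.35 mm

2.35 mm


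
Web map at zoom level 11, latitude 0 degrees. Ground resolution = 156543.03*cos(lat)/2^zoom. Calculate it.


res = 156543.03 * cos(0) / 2^11 = 156543.03 * 1.0 / 2048 = 76.44 m/pixel

76.44 m/pixel
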